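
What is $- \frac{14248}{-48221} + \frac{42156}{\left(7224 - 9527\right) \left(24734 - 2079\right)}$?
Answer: $\frac{741348972844}{2515904876765} \approx 0.29466$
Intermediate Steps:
$- \frac{14248}{-48221} + \frac{42156}{\left(7224 - 9527\right) \left(24734 - 2079\right)} = \left(-14248\right) \left(- \frac{1}{48221}\right) + \frac{42156}{\left(-2303\right) 22655} = \frac{14248}{48221} + \frac{42156}{-52174465} = \frac{14248}{48221} + 42156 \left(- \frac{1}{52174465}\right) = \frac{14248}{48221} - \frac{42156}{52174465} = \frac{741348972844}{2515904876765}$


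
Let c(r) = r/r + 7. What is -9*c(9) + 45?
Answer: -27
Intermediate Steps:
c(r) = 8 (c(r) = 1 + 7 = 8)
-9*c(9) + 45 = -9*8 + 45 = -72 + 45 = -27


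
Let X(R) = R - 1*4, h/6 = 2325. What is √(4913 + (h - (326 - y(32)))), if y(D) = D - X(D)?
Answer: √18541 ≈ 136.17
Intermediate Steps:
h = 13950 (h = 6*2325 = 13950)
X(R) = -4 + R (X(R) = R - 4 = -4 + R)
y(D) = 4 (y(D) = D - (-4 + D) = D + (4 - D) = 4)
√(4913 + (h - (326 - y(32)))) = √(4913 + (13950 - (326 - 1*4))) = √(4913 + (13950 - (326 - 4))) = √(4913 + (13950 - 1*322)) = √(4913 + (13950 - 322)) = √(4913 + 13628) = √18541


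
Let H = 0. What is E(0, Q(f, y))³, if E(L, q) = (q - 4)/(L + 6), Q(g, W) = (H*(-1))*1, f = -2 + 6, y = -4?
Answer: -8/27 ≈ -0.29630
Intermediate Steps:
f = 4
Q(g, W) = 0 (Q(g, W) = (0*(-1))*1 = 0*1 = 0)
E(L, q) = (-4 + q)/(6 + L)
E(0, Q(f, y))³ = ((-4 + 0)/(6 + 0))³ = (-4/6)³ = ((⅙)*(-4))³ = (-⅔)³ = -8/27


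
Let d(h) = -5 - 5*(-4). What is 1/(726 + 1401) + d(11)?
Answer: 31906/2127 ≈ 15.000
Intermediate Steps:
d(h) = 15 (d(h) = -5 + 20 = 15)
1/(726 + 1401) + d(11) = 1/(726 + 1401) + 15 = 1/2127 + 15 = 31906/2127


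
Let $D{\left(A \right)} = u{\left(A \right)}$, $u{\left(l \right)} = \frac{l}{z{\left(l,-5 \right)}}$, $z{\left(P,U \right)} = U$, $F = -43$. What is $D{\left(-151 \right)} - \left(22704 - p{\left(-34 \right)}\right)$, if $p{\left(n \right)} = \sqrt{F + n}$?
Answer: $- \frac{113369}{5} + i \sqrt{77} \approx -22674.0 + 8.775 i$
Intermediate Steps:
$u{\left(l \right)} = - \frac{l}{5}$ ($u{\left(l \right)} = \frac{l}{-5} = l \left(- \frac{1}{5}\right) = - \frac{l}{5}$)
$p{\left(n \right)} = \sqrt{-43 + n}$
$D{\left(A \right)} = - \frac{A}{5}$
$D{\left(-151 \right)} - \left(22704 - p{\left(-34 \right)}\right) = \left(- \frac{1}{5}\right) \left(-151\right) - \left(22704 - \sqrt{-43 - 34}\right) = \frac{151}{5} - \left(22704 - \sqrt{-77}\right) = \frac{151}{5} - \left(22704 - i \sqrt{77}\right) = - \frac{113369}{5} + i \sqrt{77}$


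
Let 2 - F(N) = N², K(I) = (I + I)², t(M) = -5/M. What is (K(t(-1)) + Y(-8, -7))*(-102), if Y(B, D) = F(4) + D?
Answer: -8058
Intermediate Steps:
K(I) = 4*I² (K(I) = (2*I)² = 4*I²)
F(N) = 2 - N²
Y(B, D) = -14 + D (Y(B, D) = (2 - 1*4²) + D = (2 - 1*16) + D = (2 - 16) + D = -14 + D)
(K(t(-1)) + Y(-8, -7))*(-102) = (4*(-5/(-1))² + (-14 - 7))*(-102) = (4*(-5*(-1))² - 21)*(-102) = (4*5² - 21)*(-102) = (4*25 - 21)*(-102) = (100 - 21)*(-102) = 79*(-102) = -8058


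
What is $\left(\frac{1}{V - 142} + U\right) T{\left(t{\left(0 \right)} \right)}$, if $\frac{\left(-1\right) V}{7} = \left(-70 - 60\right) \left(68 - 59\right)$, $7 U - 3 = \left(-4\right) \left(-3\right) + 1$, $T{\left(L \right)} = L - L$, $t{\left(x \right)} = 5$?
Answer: $0$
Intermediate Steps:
$T{\left(L \right)} = 0$
$U = \frac{16}{7}$ ($U = \frac{3}{7} + \frac{\left(-4\right) \left(-3\right) + 1}{7} = \frac{3}{7} + \frac{12 + 1}{7} = \frac{3}{7} + \frac{1}{7} \cdot 13 = \frac{3}{7} + \frac{13}{7} = \frac{16}{7} \approx 2.2857$)
$V = 8190$ ($V = - 7 \left(-70 - 60\right) \left(68 - 59\right) = - 7 \left(\left(-130\right) 9\right) = \left(-7\right) \left(-1170\right) = 8190$)
$\left(\frac{1}{V - 142} + U\right) T{\left(t{\left(0 \right)} \right)} = \left(\frac{1}{8190 - 142} + \frac{16}{7}\right) 0 = \left(\frac{1}{8048} + \frac{16}{7}\right) 0 = \frac{128775}{56336} \cdot 0 = 0$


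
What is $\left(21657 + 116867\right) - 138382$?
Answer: $142$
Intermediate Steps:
$\left(21657 + 116867\right) - 138382 = 138524 - 138382 = 142$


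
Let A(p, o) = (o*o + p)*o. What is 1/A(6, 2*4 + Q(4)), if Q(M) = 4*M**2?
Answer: 1/373680 ≈ 2.6761e-6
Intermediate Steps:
A(p, o) = o*(p + o**2) (A(p, o) = (o**2 + p)*o = (p + o**2)*o = o*(p + o**2))
1/A(6, 2*4 + Q(4)) = 1/((2*4 + 4*4**2)*(6 + (2*4 + 4*4**2)**2)) = 1/((8 + 4*16)*(6 + (8 + 4*16)**2)) = 1/((8 + 64)*(6 + (8 + 64)**2)) = 1/(72*(6 + 72**2)) = 1/(72*(6 + 5184)) = 1/(72*5190) = 1/373680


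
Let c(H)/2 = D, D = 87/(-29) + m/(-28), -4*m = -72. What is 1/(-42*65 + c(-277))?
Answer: -7/19161 ≈ -0.00036533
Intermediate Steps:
m = 18 (m = -¼*(-72) = 18)
D = -51/14 (D = 87/(-29) + 18/(-28) = 87*(-1/29) + 18*(-1/28) = -3 - 9/14 = -51/14 ≈ -3.6429)
c(H) = -51/7 (c(H) = 2*(-51/14) = -51/7)
1/(-42*65 + c(-277)) = 1/(-42*65 - 51/7) = 1/(-2730 - 51/7) = 1/(-19161/7) = -7/19161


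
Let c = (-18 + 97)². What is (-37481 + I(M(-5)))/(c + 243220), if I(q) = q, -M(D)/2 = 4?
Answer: -37489/249461 ≈ -0.15028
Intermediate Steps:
M(D) = -8 (M(D) = -2*4 = -8)
c = 6241 (c = 79² = 6241)
(-37481 + I(M(-5)))/(c + 243220) = (-37481 - 8)/(6241 + 243220) = -37489/249461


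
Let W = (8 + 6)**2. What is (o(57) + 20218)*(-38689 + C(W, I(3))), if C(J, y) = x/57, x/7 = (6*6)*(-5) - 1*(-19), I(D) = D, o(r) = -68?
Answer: -44458960000/57 ≈ -7.7998e+8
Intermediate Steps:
x = -1127 (x = 7*((6*6)*(-5) - 1*(-19)) = 7*(36*(-5) + 19) = 7*(-180 + 19) = 7*(-161) = -1127)
W = 196 (W = 14**2 = 196)
C(J, y) = -1127/57
(o(57) + 20218)*(-38689 + C(W, I(3))) = (-68 + 20218)*(-38689 - 1127/57) = 20150*(-2206400/57) = -44458960000/57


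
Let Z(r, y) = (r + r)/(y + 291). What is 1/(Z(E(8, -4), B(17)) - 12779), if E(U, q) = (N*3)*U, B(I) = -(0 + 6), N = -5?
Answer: -19/242817 ≈ -7.8248e-5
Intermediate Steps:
B(I) = -6 (B(I) = -1*6 = -6)
E(U, q) = -15*U (E(U, q) = (-5*3)*U = -15*U)
Z(r, y) = 2*r/(291 + y) (Z(r, y) = (2*r)/(291 + y) = 2*r/(291 + y))
1/(Z(E(8, -4), B(17)) - 12779) = 1/(2*(-15*8)/(291 - 6) - 12779) = 1/(2*(-120)/285 - 12779) = 1/(2*(-120)*(1/285) - 12779) = 1/(-16/19 - 12779) = 1/(-242817/19) = -19/242817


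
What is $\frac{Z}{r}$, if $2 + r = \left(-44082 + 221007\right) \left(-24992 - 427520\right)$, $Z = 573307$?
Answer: $- \frac{573307}{80060685602} \approx -7.1609 \cdot 10^{-6}$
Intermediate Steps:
$r = -80060685602$ ($r = -2 + \left(-44082 + 221007\right) \left(-24992 - 427520\right) = -2 + 176925 \left(-452512\right) = -2 - 80060685600 = -80060685602$)
$\frac{Z}{r} = \frac{573307}{-80060685602} = 573307 \left(- \frac{1}{80060685602}\right) = - \frac{573307}{80060685602}$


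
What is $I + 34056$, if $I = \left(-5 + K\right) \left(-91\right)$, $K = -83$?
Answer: $42064$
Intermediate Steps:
$I = 8008$ ($I = \left(-5 - 83\right) \left(-91\right) = \left(-88\right) \left(-91\right) = 8008$)
$I + 34056 = 8008 + 34056 = 42064$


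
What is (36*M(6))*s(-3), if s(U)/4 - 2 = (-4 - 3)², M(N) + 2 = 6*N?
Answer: 249696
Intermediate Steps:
M(N) = -2 + 6*N
s(U) = 204 (s(U) = 8 + 4*(-4 - 3)² = 8 + 4*(-7)² = 8 + 4*49 = 8 + 196 = 204)
(36*M(6))*s(-3) = (36*(-2 + 6*6))*204 = (36*(-2 + 36))*204 = (36*34)*204 = 1224*204 = 249696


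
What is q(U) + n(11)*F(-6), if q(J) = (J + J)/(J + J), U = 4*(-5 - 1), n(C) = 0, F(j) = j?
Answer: 1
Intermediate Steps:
U = -24 (U = 4*(-6) = -24)
q(J) = 1 (q(J) = (2*J)/((2*J)) = (2*J)*(1/(2*J)) = 1)
q(U) + n(11)*F(-6) = 1 + 0*(-6) = 1 + 0 = 1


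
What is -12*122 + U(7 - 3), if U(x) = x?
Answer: -1460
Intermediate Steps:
-12*122 + U(7 - 3) = -12*122 + (7 - 3) = -1464 + 4 = -1460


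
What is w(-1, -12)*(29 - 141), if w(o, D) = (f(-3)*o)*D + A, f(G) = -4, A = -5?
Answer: 5936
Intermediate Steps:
w(o, D) = -5 - 4*D*o (w(o, D) = (-4*o)*D - 5 = -4*D*o - 5 = -5 - 4*D*o)
w(-1, -12)*(29 - 141) = (-5 - 4*(-12)*(-1))*(29 - 141) = (-5 - 48)*(-112) = -53*(-112) = 5936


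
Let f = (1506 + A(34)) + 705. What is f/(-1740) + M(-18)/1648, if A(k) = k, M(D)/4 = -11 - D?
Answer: -22819/17922 ≈ -1.2732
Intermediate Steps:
M(D) = -44 - 4*D (M(D) = 4*(-11 - D) = -44 - 4*D)
f = 2245 (f = (1506 + 34) + 705 = 1540 + 705 = 2245)
f/(-1740) + M(-18)/1648 = 2245/(-1740) + (-44 - 4*(-18))/1648 = 2245*(-1/1740) + (-44 + 72)*(1/1648) = -449/348 + 28*(1/1648) = -449/348 + 7/412 = -22819/17922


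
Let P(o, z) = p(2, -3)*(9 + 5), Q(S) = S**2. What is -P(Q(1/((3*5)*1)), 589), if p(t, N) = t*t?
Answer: -56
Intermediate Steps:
p(t, N) = t**2
P(o, z) = 56 (P(o, z) = 2**2*(9 + 5) = 4*14 = 56)
-P(Q(1/((3*5)*1)), 589) = -1*56 = -56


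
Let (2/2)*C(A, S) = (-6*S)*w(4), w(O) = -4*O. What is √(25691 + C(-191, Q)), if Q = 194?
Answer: √44315 ≈ 210.51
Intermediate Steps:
C(A, S) = 96*S (C(A, S) = (-6*S)*(-4*4) = -6*S*(-16) = 96*S)
√(25691 + C(-191, Q)) = √(25691 + 96*194) = √(25691 + 18624) = √44315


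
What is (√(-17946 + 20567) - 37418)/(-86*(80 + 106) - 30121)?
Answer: 37418/46117 - √2621/46117 ≈ 0.81026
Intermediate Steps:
(√(-17946 + 20567) - 37418)/(-86*(80 + 106) - 30121) = (√2621 - 37418)/(-86*186 - 30121) = (-37418 + √2621)/(-15996 - 30121) = (-37418 + √2621)/(-46117) = (-37418 + √2621)*(-1/46117) = 37418/46117 - √2621/46117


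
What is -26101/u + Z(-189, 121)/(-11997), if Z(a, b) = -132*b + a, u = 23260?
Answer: 20923721/93016740 ≈ 0.22495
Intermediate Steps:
Z(a, b) = a - 132*b
-26101/u + Z(-189, 121)/(-11997) = -26101/23260 + (-189 - 132*121)/(-11997) = -26101*1/23260 + (-189 - 15972)*(-1/11997) = -26101/23260 - 16161*(-1/11997) = -26101/23260 + 5387/3999 = 20923721/93016740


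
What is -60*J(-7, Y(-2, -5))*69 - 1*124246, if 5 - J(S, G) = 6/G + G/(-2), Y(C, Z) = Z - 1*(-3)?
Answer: -153226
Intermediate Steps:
Y(C, Z) = 3 + Z (Y(C, Z) = Z + 3 = 3 + Z)
J(S, G) = 5 + G/2 - 6/G (J(S, G) = 5 - (6/G + G/(-2)) = 5 - (6/G + G*(-½)) = 5 - (6/G - G/2) = 5 + (G/2 - 6/G) = 5 + G/2 - 6/G)
-60*J(-7, Y(-2, -5))*69 - 1*124246 = -60*(5 + (3 - 5)/2 - 6/(3 - 5))*69 - 1*124246 = -60*(5 + (½)*(-2) - 6/(-2))*69 - 124246 = -60*(5 - 1 - 6*(-½))*69 - 124246 = -60*(5 - 1 + 3)*69 - 124246 = -60*7*69 - 124246 = -420*69 - 124246 = -28980 - 124246 = -153226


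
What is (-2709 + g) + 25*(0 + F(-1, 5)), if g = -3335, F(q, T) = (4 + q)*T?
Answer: -5669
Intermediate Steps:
F(q, T) = T*(4 + q)
(-2709 + g) + 25*(0 + F(-1, 5)) = (-2709 - 3335) + 25*(0 + 5*(4 - 1)) = -6044 + 25*(0 + 5*3) = -6044 + 25*(0 + 15) = -6044 + 25*15 = -6044 + 375 = -5669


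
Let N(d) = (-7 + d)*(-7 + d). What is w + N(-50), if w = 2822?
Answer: 6071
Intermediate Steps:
N(d) = (-7 + d)²
w + N(-50) = 2822 + (-7 - 50)² = 2822 + (-57)² = 2822 + 3249 = 6071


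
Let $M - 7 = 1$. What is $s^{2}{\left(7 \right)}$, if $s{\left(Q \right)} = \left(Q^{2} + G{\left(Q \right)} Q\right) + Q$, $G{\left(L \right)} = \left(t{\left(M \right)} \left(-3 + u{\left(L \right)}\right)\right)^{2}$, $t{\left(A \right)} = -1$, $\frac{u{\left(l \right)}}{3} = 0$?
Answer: $14161$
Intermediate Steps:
$M = 8$ ($M = 7 + 1 = 8$)
$u{\left(l \right)} = 0$ ($u{\left(l \right)} = 3 \cdot 0 = 0$)
$G{\left(L \right)} = 9$ ($G{\left(L \right)} = \left(- (-3 + 0)\right)^{2} = \left(\left(-1\right) \left(-3\right)\right)^{2} = 3^{2} = 9$)
$s{\left(Q \right)} = Q^{2} + 10 Q$ ($s{\left(Q \right)} = \left(Q^{2} + 9 Q\right) + Q = Q^{2} + 10 Q$)
$s^{2}{\left(7 \right)} = \left(7 \left(10 + 7\right)\right)^{2} = \left(7 \cdot 17\right)^{2} = 119^{2} = 14161$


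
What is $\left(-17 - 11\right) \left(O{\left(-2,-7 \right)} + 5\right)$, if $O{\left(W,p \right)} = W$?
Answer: $-84$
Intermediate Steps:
$\left(-17 - 11\right) \left(O{\left(-2,-7 \right)} + 5\right) = \left(-17 - 11\right) \left(-2 + 5\right) = \left(-28\right) 3 = -84$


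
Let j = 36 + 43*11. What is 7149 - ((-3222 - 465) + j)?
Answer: 10327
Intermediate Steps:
j = 509 (j = 36 + 473 = 509)
7149 - ((-3222 - 465) + j) = 7149 - ((-3222 - 465) + 509) = 7149 - (-3687 + 509) = 7149 - 1*(-3178) = 7149 + 3178 = 10327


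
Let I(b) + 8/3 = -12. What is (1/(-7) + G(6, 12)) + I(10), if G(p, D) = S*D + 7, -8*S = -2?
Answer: -101/21 ≈ -4.8095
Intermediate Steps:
S = ¼ (S = -⅛*(-2) = ¼ ≈ 0.25000)
I(b) = -44/3 (I(b) = -8/3 - 12 = -44/3)
G(p, D) = 7 + D/4 (G(p, D) = D/4 + 7 = 7 + D/4)
(1/(-7) + G(6, 12)) + I(10) = (1/(-7) + (7 + (¼)*12)) - 44/3 = (-⅐ + (7 + 3)) - 44/3 = (-⅐ + 10) - 44/3 = 69/7 - 44/3 = -101/21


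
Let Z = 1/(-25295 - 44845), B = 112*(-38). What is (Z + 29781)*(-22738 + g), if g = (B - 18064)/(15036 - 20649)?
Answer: -44424764544424181/65615970 ≈ -6.7704e+8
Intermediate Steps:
B = -4256
Z = -1/70140 (Z = 1/(-70140) = -1/70140 ≈ -1.4257e-5)
g = 7440/1871 (g = (-4256 - 18064)/(15036 - 20649) = -22320/(-5613) = -22320*(-1/5613) = 7440/1871 ≈ 3.9765)
(Z + 29781)*(-22738 + g) = (-1/70140 + 29781)*(-22738 + 7440/1871) = (2088839339/70140)*(-42535358/1871) = -44424764544424181/65615970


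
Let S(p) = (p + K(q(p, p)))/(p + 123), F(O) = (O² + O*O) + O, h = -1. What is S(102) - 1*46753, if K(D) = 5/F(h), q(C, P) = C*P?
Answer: -10519318/225 ≈ -46753.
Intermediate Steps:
F(O) = O + 2*O² (F(O) = (O² + O²) + O = 2*O² + O = O + 2*O²)
K(D) = 5 (K(D) = 5/((-(1 + 2*(-1)))) = 5/((-(1 - 2))) = 5/((-1*(-1))) = 5/1 = 5*1 = 5)
S(p) = (5 + p)/(123 + p) (S(p) = (p + 5)/(p + 123) = (5 + p)/(123 + p))
S(102) - 1*46753 = (5 + 102)/(123 + 102) - 1*46753 = 107/225 - 46753 = -10519318/225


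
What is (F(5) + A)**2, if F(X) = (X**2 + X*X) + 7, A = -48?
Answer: 81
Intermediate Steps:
F(X) = 7 + 2*X**2 (F(X) = (X**2 + X**2) + 7 = 2*X**2 + 7 = 7 + 2*X**2)
(F(5) + A)**2 = ((7 + 2*5**2) - 48)**2 = ((7 + 2*25) - 48)**2 = ((7 + 50) - 48)**2 = (57 - 48)**2 = 9**2 = 81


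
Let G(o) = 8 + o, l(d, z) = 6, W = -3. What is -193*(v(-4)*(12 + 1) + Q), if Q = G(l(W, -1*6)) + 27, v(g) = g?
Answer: 2123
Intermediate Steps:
Q = 41 (Q = (8 + 6) + 27 = 14 + 27 = 41)
-193*(v(-4)*(12 + 1) + Q) = -193*(-4*(12 + 1) + 41) = -193*(-4*13 + 41) = -193*(-52 + 41) = -193*(-11) = 2123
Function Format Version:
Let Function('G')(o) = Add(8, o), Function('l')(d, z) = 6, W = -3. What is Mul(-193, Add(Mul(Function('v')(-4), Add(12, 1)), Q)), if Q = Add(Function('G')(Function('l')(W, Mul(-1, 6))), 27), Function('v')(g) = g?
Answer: 2123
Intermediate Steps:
Q = 41 (Q = Add(Add(8, 6), 27) = Add(14, 27) = 41)
Mul(-193, Add(Mul(Function('v')(-4), Add(12, 1)), Q)) = Mul(-193, Add(Mul(-4, Add(12, 1)), 41)) = Mul(-193, Add(Mul(-4, 13), 41)) = Mul(-193, Add(-52, 41)) = Mul(-193, -11) = 2123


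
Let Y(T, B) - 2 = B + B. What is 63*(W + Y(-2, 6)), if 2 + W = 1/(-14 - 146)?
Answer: 120897/160 ≈ 755.61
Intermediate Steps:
Y(T, B) = 2 + 2*B (Y(T, B) = 2 + (B + B) = 2 + 2*B)
W = -321/160 (W = -2 + 1/(-14 - 146) = -2 + 1/(-160) = -2 - 1/160 = -321/160 ≈ -2.0062)
63*(W + Y(-2, 6)) = 63*(-321/160 + (2 + 2*6)) = 63*(-321/160 + (2 + 12)) = 63*(-321/160 + 14) = 63*(1919/160) = 120897/160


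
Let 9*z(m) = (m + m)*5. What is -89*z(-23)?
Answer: 20470/9 ≈ 2274.4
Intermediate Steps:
z(m) = 10*m/9 (z(m) = ((m + m)*5)/9 = ((2*m)*5)/9 = (10*m)/9 = 10*m/9)
-89*z(-23) = -890*(-23)/9 = -89*(-230/9) = 20470/9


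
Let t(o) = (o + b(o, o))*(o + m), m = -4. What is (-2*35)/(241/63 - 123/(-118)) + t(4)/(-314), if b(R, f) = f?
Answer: -520380/36187 ≈ -14.380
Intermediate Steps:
t(o) = 2*o*(-4 + o) (t(o) = (o + o)*(o - 4) = (2*o)*(-4 + o) = 2*o*(-4 + o))
(-2*35)/(241/63 - 123/(-118)) + t(4)/(-314) = (-2*35)/(241/63 - 123/(-118)) + (2*4*(-4 + 4))/(-314) = -70/(241*(1/63) - 123*(-1/118)) + (2*4*0)*(-1/314) = -70/(241/63 + 123/118) + 0*(-1/314) = -70/36187/7434 + 0 = -70*7434/36187 + 0 = -520380/36187 + 0 = -520380/36187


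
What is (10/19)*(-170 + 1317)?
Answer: 11470/19 ≈ 603.68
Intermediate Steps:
(10/19)*(-170 + 1317) = (10*(1/19))*1147 = (10/19)*1147 = 11470/19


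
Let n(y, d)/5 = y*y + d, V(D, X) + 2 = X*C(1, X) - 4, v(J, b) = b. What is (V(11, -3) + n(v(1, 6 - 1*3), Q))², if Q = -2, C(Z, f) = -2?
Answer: 1225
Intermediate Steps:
V(D, X) = -6 - 2*X (V(D, X) = -2 + (X*(-2) - 4) = -2 + (-2*X - 4) = -2 + (-4 - 2*X) = -6 - 2*X)
n(y, d) = 5*d + 5*y² (n(y, d) = 5*(y*y + d) = 5*(y² + d) = 5*(d + y²) = 5*d + 5*y²)
(V(11, -3) + n(v(1, 6 - 1*3), Q))² = ((-6 - 2*(-3)) + (5*(-2) + 5*(6 - 1*3)²))² = ((-6 + 6) + (-10 + 5*(6 - 3)²))² = (0 + (-10 + 5*3²))² = (0 + (-10 + 5*9))² = (0 + (-10 + 45))² = (0 + 35)² = 35² = 1225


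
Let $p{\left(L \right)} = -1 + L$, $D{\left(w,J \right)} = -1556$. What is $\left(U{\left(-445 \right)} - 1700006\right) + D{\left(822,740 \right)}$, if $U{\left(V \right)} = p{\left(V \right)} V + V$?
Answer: $-1503537$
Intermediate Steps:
$U{\left(V \right)} = V + V \left(-1 + V\right)$ ($U{\left(V \right)} = \left(-1 + V\right) V + V = V \left(-1 + V\right) + V = V + V \left(-1 + V\right)$)
$\left(U{\left(-445 \right)} - 1700006\right) + D{\left(822,740 \right)} = \left(\left(-445\right)^{2} - 1700006\right) - 1556 = \left(198025 - 1700006\right) - 1556 = -1501981 - 1556 = -1503537$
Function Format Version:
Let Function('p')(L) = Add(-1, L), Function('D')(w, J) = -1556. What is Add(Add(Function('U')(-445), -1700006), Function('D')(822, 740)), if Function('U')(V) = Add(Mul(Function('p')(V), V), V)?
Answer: -1503537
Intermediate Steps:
Function('U')(V) = Add(V, Mul(V, Add(-1, V))) (Function('U')(V) = Add(Mul(Add(-1, V), V), V) = Add(Mul(V, Add(-1, V)), V) = Add(V, Mul(V, Add(-1, V))))
Add(Add(Function('U')(-445), -1700006), Function('D')(822, 740)) = Add(Add(Pow(-445, 2), -1700006), -1556) = Add(Add(198025, -1700006), -1556) = Add(-1501981, -1556) = -1503537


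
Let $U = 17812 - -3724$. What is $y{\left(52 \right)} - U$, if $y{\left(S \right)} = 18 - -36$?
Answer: $-21482$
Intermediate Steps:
$U = 21536$ ($U = 17812 + 3724 = 21536$)
$y{\left(S \right)} = 54$ ($y{\left(S \right)} = 18 + 36 = 54$)
$y{\left(52 \right)} - U = 54 - 21536 = -21482$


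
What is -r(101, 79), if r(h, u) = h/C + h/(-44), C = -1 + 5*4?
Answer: -2525/836 ≈ -3.0203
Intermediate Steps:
C = 19 (C = -1 + 20 = 19)
r(h, u) = 25*h/836 (r(h, u) = h/19 + h/(-44) = h*(1/19) + h*(-1/44) = h/19 - h/44 = 25*h/836)
-r(101, 79) = -25*101/836 = -1*2525/836 = -2525/836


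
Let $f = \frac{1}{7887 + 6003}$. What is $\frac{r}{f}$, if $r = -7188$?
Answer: $-99841320$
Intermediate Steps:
$f = \frac{1}{13890} \approx 7.1994 \cdot 10^{-5}$
$\frac{r}{f} = - 7188 \frac{1}{\frac{1}{13890}} = \left(-7188\right) 13890 = -99841320$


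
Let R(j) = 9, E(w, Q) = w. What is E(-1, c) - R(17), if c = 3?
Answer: -10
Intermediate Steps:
E(-1, c) - R(17) = -1 - 1*9 = -1 - 9 = -10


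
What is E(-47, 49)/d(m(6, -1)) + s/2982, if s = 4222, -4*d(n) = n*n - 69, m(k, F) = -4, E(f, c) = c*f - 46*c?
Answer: -27066065/79023 ≈ -342.51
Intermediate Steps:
E(f, c) = -46*c + c*f
d(n) = 69/4 - n²/4 (d(n) = -(n*n - 69)/4 = -(n² - 69)/4 = -(-69 + n²)/4 = 69/4 - n²/4)
E(-47, 49)/d(m(6, -1)) + s/2982 = (49*(-46 - 47))/(69/4 - ¼*(-4)²) + 4222/2982 = (49*(-93))/(69/4 - ¼*16) + 4222*(1/2982) = -4557/(69/4 - 4) + 2111/1491 = -4557/53/4 + 2111/1491 = -4557*4/53 + 2111/1491 = -18228/53 + 2111/1491 = -27066065/79023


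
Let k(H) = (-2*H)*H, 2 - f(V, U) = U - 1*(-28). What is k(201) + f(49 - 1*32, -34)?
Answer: -80794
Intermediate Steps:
f(V, U) = -26 - U (f(V, U) = 2 - (U - 1*(-28)) = 2 - (U + 28) = 2 - (28 + U) = 2 + (-28 - U) = -26 - U)
k(H) = -2*H**2
k(201) + f(49 - 1*32, -34) = -2*201**2 + (-26 - 1*(-34)) = -2*40401 + (-26 + 34) = -80802 + 8 = -80794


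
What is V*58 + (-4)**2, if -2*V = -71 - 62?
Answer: 3873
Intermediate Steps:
V = 133/2 (V = -(-71 - 62)/2 = -1/2*(-133) = 133/2 ≈ 66.500)
V*58 + (-4)**2 = (133/2)*58 + (-4)**2 = 3857 + 16 = 3873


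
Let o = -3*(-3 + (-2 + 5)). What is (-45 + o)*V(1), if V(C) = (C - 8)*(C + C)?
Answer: 630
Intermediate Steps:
V(C) = 2*C*(-8 + C) (V(C) = (-8 + C)*(2*C) = 2*C*(-8 + C))
o = 0 (o = -3*(-3 + 3) = -3*0 = 0)
(-45 + o)*V(1) = (-45 + 0)*(2*1*(-8 + 1)) = -90*(-7) = -45*(-14) = 630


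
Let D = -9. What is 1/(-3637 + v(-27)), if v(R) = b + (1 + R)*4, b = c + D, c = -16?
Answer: -1/3766 ≈ -0.00026553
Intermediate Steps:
b = -25 (b = -16 - 9 = -25)
v(R) = -21 + 4*R (v(R) = -25 + (1 + R)*4 = -25 + (4 + 4*R) = -21 + 4*R)
1/(-3637 + v(-27)) = 1/(-3637 + (-21 + 4*(-27))) = 1/(-3637 + (-21 - 108)) = 1/(-3637 - 129) = 1/(-3766) = -1/3766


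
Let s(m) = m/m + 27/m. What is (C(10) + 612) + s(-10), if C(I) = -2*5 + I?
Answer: 6103/10 ≈ 610.30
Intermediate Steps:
s(m) = 1 + 27/m
C(I) = -10 + I
(C(10) + 612) + s(-10) = ((-10 + 10) + 612) + (27 - 10)/(-10) = (0 + 612) - 1/10*17 = 612 - 17/10 = 6103/10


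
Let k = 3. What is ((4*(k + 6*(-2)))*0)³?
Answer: 0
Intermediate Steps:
((4*(k + 6*(-2)))*0)³ = ((4*(3 + 6*(-2)))*0)³ = ((4*(3 - 12))*0)³ = ((4*(-9))*0)³ = (-36*0)³ = 0³ = 0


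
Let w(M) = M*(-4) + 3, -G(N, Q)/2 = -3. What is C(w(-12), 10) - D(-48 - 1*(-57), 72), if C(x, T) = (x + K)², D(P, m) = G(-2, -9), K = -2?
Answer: 2395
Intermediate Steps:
G(N, Q) = 6 (G(N, Q) = -2*(-3) = 6)
D(P, m) = 6
w(M) = 3 - 4*M (w(M) = -4*M + 3 = 3 - 4*M)
C(x, T) = (-2 + x)² (C(x, T) = (x - 2)² = (-2 + x)²)
C(w(-12), 10) - D(-48 - 1*(-57), 72) = (-2 + (3 - 4*(-12)))² - 1*6 = (-2 + (3 + 48))² - 6 = (-2 + 51)² - 6 = 49² - 6 = 2401 - 6 = 2395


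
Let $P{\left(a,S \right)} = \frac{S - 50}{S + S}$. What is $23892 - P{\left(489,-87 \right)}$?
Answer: $\frac{4157071}{174} \approx 23891.0$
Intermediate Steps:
$P{\left(a,S \right)} = \frac{-50 + S}{2 S}$
$23892 - P{\left(489,-87 \right)} = 23892 - \frac{-50 - 87}{2 \left(-87\right)} = 23892 - \frac{1}{2} \left(- \frac{1}{87}\right) \left(-137\right) = 23892 - \frac{137}{174} = \frac{4157071}{174}$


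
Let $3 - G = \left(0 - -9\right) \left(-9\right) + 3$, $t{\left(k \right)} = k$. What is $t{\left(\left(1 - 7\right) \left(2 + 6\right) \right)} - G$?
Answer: $-129$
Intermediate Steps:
$G = 81$ ($G = 3 - \left(\left(0 - -9\right) \left(-9\right) + 3\right) = 3 - \left(\left(0 + 9\right) \left(-9\right) + 3\right) = 3 - \left(9 \left(-9\right) + 3\right) = 3 - \left(-81 + 3\right) = 3 - -78 = 3 + 78 = 81$)
$t{\left(\left(1 - 7\right) \left(2 + 6\right) \right)} - G = \left(1 - 7\right) \left(2 + 6\right) - 81 = \left(-6\right) 8 - 81 = -48 - 81 = -129$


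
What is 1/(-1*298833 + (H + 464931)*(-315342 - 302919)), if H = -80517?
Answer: -1/237668482887 ≈ -4.2075e-12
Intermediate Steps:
1/(-1*298833 + (H + 464931)*(-315342 - 302919)) = 1/(-1*298833 + (-80517 + 464931)*(-315342 - 302919)) = 1/(-298833 + 384414*(-618261)) = 1/(-298833 - 237668184054) = 1/(-237668482887) = -1/237668482887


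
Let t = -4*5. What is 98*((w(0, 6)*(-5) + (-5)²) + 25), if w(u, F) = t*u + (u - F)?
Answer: 7840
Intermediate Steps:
t = -20
w(u, F) = -F - 19*u (w(u, F) = -20*u + (u - F) = -F - 19*u)
98*((w(0, 6)*(-5) + (-5)²) + 25) = 98*(((-1*6 - 19*0)*(-5) + (-5)²) + 25) = 98*(((-6 + 0)*(-5) + 25) + 25) = 98*((-6*(-5) + 25) + 25) = 98*((30 + 25) + 25) = 98*(55 + 25) = 98*80 = 7840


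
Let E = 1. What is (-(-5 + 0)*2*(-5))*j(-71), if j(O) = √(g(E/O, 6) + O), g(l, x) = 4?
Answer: -50*I*√67 ≈ -409.27*I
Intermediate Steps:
j(O) = √(4 + O)
(-(-5 + 0)*2*(-5))*j(-71) = (-(-5 + 0)*2*(-5))*√(4 - 71) = (-(-5)*2*(-5))*√(-67) = (-1*(-10)*(-5))*(I*√67) = (10*(-5))*(I*√67) = -50*I*√67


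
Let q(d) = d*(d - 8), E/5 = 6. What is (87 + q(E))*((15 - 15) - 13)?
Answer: -9711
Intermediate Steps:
E = 30 (E = 5*6 = 30)
q(d) = d*(-8 + d)
(87 + q(E))*((15 - 15) - 13) = (87 + 30*(-8 + 30))*((15 - 15) - 13) = (87 + 30*22)*(0 - 13) = (87 + 660)*(-13) = 747*(-13) = -9711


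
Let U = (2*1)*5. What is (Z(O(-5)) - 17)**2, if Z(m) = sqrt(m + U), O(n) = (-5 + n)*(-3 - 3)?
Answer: (17 - sqrt(70))**2 ≈ 74.536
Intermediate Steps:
U = 10 (U = 2*5 = 10)
O(n) = 30 - 6*n (O(n) = (-5 + n)*(-6) = 30 - 6*n)
Z(m) = sqrt(10 + m) (Z(m) = sqrt(m + 10) = sqrt(10 + m))
(Z(O(-5)) - 17)**2 = (sqrt(10 + (30 - 6*(-5))) - 17)**2 = (sqrt(10 + (30 + 30)) - 17)**2 = (sqrt(10 + 60) - 17)**2 = (sqrt(70) - 17)**2 = (-17 + sqrt(70))**2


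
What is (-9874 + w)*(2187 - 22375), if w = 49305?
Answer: -796033028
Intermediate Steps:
(-9874 + w)*(2187 - 22375) = (-9874 + 49305)*(2187 - 22375) = 39431*(-20188) = -796033028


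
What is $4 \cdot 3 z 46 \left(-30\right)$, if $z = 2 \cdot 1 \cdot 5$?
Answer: $-165600$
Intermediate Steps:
$z = 10$ ($z = 2 \cdot 5 = 10$)
$4 \cdot 3 z 46 \left(-30\right) = 4 \cdot 3 \cdot 10 \cdot 46 \left(-30\right) = 12 \cdot 10 \cdot 46 \left(-30\right) = 120 \cdot 46 \left(-30\right) = 5520 \left(-30\right) = -165600$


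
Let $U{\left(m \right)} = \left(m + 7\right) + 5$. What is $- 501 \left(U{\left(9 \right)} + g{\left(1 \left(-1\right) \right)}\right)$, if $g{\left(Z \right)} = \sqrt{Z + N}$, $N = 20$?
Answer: $-10521 - 501 \sqrt{19} \approx -12705.0$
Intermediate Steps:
$g{\left(Z \right)} = \sqrt{20 + Z}$ ($g{\left(Z \right)} = \sqrt{Z + 20} = \sqrt{20 + Z}$)
$U{\left(m \right)} = 12 + m$ ($U{\left(m \right)} = \left(7 + m\right) + 5 = 12 + m$)
$- 501 \left(U{\left(9 \right)} + g{\left(1 \left(-1\right) \right)}\right) = - 501 \left(\left(12 + 9\right) + \sqrt{20 + 1 \left(-1\right)}\right) = - 501 \left(21 + \sqrt{20 - 1}\right) = - 501 \left(21 + \sqrt{19}\right) = -10521 - 501 \sqrt{19}$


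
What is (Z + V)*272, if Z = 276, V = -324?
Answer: -13056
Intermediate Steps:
(Z + V)*272 = (276 - 324)*272 = -48*272 = -13056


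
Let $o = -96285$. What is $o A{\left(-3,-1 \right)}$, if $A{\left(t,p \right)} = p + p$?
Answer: $192570$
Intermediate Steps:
$A{\left(t,p \right)} = 2 p$
$o A{\left(-3,-1 \right)} = - 96285 \cdot 2 \left(-1\right) = \left(-96285\right) \left(-2\right) = 192570$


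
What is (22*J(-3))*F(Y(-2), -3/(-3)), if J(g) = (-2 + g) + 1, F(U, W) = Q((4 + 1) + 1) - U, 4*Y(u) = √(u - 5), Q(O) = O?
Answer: -528 + 22*I*√7 ≈ -528.0 + 58.207*I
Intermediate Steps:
Y(u) = √(-5 + u)/4 (Y(u) = √(u - 5)/4 = √(-5 + u)/4)
F(U, W) = 6 - U (F(U, W) = ((4 + 1) + 1) - U = (5 + 1) - U = 6 - U)
J(g) = -1 + g
(22*J(-3))*F(Y(-2), -3/(-3)) = (22*(-1 - 3))*(6 - √(-5 - 2)/4) = (22*(-4))*(6 - √(-7)/4) = -88*(6 - I*√7/4) = -528 + 22*I*√7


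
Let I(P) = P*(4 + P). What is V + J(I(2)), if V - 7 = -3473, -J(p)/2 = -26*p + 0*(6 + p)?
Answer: -2842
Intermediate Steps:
J(p) = 52*p (J(p) = -2*(-26*p + 0*(6 + p)) = -2*(-26*p + 0) = -(-52)*p = 52*p)
V = -3466 (V = 7 - 3473 = -3466)
V + J(I(2)) = -3466 + 52*(2*(4 + 2)) = -3466 + 52*(2*6) = -3466 + 52*12 = -3466 + 624 = -2842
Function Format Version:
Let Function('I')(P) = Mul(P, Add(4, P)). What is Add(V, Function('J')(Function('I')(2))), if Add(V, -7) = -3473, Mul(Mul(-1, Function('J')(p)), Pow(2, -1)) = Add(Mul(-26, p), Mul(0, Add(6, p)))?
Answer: -2842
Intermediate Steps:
Function('J')(p) = Mul(52, p) (Function('J')(p) = Mul(-2, Add(Mul(-26, p), Mul(0, Add(6, p)))) = Mul(-2, Add(Mul(-26, p), 0)) = Mul(-2, Mul(-26, p)) = Mul(52, p))
V = -3466 (V = Add(7, -3473) = -3466)
Add(V, Function('J')(Function('I')(2))) = Add(-3466, Mul(52, Mul(2, Add(4, 2)))) = Add(-3466, Mul(52, Mul(2, 6))) = Add(-3466, Mul(52, 12)) = Add(-3466, 624) = -2842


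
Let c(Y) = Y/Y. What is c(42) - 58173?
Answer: -58172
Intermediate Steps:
c(Y) = 1
c(42) - 58173 = 1 - 58173 = -58172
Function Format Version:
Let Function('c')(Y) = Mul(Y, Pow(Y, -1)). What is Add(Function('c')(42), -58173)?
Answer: -58172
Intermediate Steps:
Function('c')(Y) = 1
Add(Function('c')(42), -58173) = Add(1, -58173) = -58172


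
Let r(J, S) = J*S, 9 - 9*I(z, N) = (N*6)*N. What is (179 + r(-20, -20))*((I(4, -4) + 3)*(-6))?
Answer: 23160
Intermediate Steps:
I(z, N) = 1 - 2*N**2/3 (I(z, N) = 1 - N*6*N/9 = 1 - 6*N*N/9 = 1 - 2*N**2/3)
(179 + r(-20, -20))*((I(4, -4) + 3)*(-6)) = (179 - 20*(-20))*(((1 - 2/3*(-4)**2) + 3)*(-6)) = (179 + 400)*(((1 - 2/3*16) + 3)*(-6)) = 579*(((1 - 32/3) + 3)*(-6)) = 579*((-29/3 + 3)*(-6)) = 579*(-20/3*(-6)) = 579*40 = 23160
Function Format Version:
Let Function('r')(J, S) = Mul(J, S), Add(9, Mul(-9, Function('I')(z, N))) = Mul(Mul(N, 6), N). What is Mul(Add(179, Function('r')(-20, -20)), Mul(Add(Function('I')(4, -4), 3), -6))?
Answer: 23160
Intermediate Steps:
Function('I')(z, N) = Add(1, Mul(Rational(-2, 3), Pow(N, 2))) (Function('I')(z, N) = Add(1, Mul(Rational(-1, 9), Mul(Mul(N, 6), N))) = Add(1, Mul(Rational(-1, 9), Mul(Mul(6, N), N))) = Add(1, Mul(Rational(-1, 9), Mul(6, Pow(N, 2)))) = Add(1, Mul(Rational(-2, 3), Pow(N, 2))))
Mul(Add(179, Function('r')(-20, -20)), Mul(Add(Function('I')(4, -4), 3), -6)) = Mul(Add(179, Mul(-20, -20)), Mul(Add(Add(1, Mul(Rational(-2, 3), Pow(-4, 2))), 3), -6)) = Mul(Add(179, 400), Mul(Add(Add(1, Mul(Rational(-2, 3), 16)), 3), -6)) = Mul(579, Mul(Add(Add(1, Rational(-32, 3)), 3), -6)) = Mul(579, Mul(Add(Rational(-29, 3), 3), -6)) = Mul(579, Mul(Rational(-20, 3), -6)) = Mul(579, 40) = 23160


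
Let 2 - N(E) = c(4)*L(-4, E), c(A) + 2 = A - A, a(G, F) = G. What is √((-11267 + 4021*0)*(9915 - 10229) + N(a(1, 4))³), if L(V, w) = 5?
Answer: √3539566 ≈ 1881.4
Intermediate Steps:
c(A) = -2 (c(A) = -2 + (A - A) = -2 + 0 = -2)
N(E) = 12 (N(E) = 2 - (-2)*5 = 2 - 1*(-10) = 2 + 10 = 12)
√((-11267 + 4021*0)*(9915 - 10229) + N(a(1, 4))³) = √((-11267 + 4021*0)*(9915 - 10229) + 12³) = √((-11267 + 0)*(-314) + 1728) = √(-11267*(-314) + 1728) = √(3537838 + 1728) = √3539566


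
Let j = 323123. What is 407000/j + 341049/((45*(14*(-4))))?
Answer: -36391712009/271423320 ≈ -134.08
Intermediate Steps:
407000/j + 341049/((45*(14*(-4)))) = 407000/323123 + 341049/((45*(14*(-4)))) = 407000*(1/323123) + 341049/((45*(-56))) = 407000/323123 + 341049/(-2520) = 407000/323123 + 341049*(-1/2520) = 407000/323123 - 113683/840 = -36391712009/271423320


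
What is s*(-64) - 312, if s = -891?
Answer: 56712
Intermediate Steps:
s*(-64) - 312 = -891*(-64) - 312 = 57024 - 312 = 56712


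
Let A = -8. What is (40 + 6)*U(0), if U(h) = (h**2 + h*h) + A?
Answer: -368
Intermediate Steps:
U(h) = -8 + 2*h**2 (U(h) = (h**2 + h*h) - 8 = (h**2 + h**2) - 8 = 2*h**2 - 8 = -8 + 2*h**2)
(40 + 6)*U(0) = (40 + 6)*(-8 + 2*0**2) = 46*(-8 + 2*0) = 46*(-8 + 0) = 46*(-8) = -368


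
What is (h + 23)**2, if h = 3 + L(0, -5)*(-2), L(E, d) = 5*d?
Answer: 5776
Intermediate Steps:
h = 53 (h = 3 + (5*(-5))*(-2) = 3 - 25*(-2) = 3 + 50 = 53)
(h + 23)**2 = (53 + 23)**2 = 76**2 = 5776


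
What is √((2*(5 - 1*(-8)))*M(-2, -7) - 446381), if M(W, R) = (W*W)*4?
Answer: I*√445965 ≈ 667.81*I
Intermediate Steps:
M(W, R) = 4*W² (M(W, R) = W²*4 = 4*W²)
√((2*(5 - 1*(-8)))*M(-2, -7) - 446381) = √((2*(5 - 1*(-8)))*(4*(-2)²) - 446381) = √((2*(5 + 8))*(4*4) - 446381) = √((2*13)*16 - 446381) = √(26*16 - 446381) = √(416 - 446381) = √(-445965) = I*√445965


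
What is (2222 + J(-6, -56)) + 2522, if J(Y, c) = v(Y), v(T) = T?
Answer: 4738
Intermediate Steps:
J(Y, c) = Y
(2222 + J(-6, -56)) + 2522 = (2222 - 6) + 2522 = 2216 + 2522 = 4738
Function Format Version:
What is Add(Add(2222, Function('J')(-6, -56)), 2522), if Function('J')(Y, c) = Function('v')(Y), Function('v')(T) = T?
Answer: 4738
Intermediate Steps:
Function('J')(Y, c) = Y
Add(Add(2222, Function('J')(-6, -56)), 2522) = Add(Add(2222, -6), 2522) = Add(2216, 2522) = 4738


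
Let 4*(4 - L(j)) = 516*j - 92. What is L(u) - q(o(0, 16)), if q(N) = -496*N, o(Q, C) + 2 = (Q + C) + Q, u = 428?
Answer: -48241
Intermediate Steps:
o(Q, C) = -2 + C + 2*Q (o(Q, C) = -2 + ((Q + C) + Q) = -2 + ((C + Q) + Q) = -2 + (C + 2*Q) = -2 + C + 2*Q)
L(j) = 27 - 129*j (L(j) = 4 - (516*j - 92)/4 = 4 - (-92 + 516*j)/4 = 4 + (23 - 129*j) = 27 - 129*j)
L(u) - q(o(0, 16)) = (27 - 129*428) - (-496)*(-2 + 16 + 2*0) = (27 - 55212) - (-496)*(-2 + 16 + 0) = -55185 - (-496)*14 = -55185 - 1*(-6944) = -55185 + 6944 = -48241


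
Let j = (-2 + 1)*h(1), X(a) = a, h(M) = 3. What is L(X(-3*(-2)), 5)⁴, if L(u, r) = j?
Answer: 81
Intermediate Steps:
j = -3 (j = (-2 + 1)*3 = -1*3 = -3)
L(u, r) = -3
L(X(-3*(-2)), 5)⁴ = (-3)⁴ = 81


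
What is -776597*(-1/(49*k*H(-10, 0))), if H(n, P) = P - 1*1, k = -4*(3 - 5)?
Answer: -776597/392 ≈ -1981.1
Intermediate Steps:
k = 8 (k = -4*(-2) = 8)
H(n, P) = -1 + P (H(n, P) = P - 1 = -1 + P)
-776597*(-1/(49*k*H(-10, 0))) = -776597*(-1/(392*(-1 + 0))) = -776597/(-49*(-1)*8) = -776597/(49*8) = -776597/392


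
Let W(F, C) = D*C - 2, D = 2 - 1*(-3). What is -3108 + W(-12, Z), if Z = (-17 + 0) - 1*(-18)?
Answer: -3105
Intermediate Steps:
D = 5 (D = 2 + 3 = 5)
Z = 1 (Z = -17 + 18 = 1)
W(F, C) = -2 + 5*C (W(F, C) = 5*C - 2 = -2 + 5*C)
-3108 + W(-12, Z) = -3108 + (-2 + 5*1) = -3108 + (-2 + 5) = -3108 + 3 = -3105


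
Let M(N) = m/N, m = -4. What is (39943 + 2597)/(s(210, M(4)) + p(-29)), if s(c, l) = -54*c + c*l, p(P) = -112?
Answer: -21270/5831 ≈ -3.6477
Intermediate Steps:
M(N) = -4/N
(39943 + 2597)/(s(210, M(4)) + p(-29)) = (39943 + 2597)/(210*(-54 - 4/4) - 112) = 42540/(210*(-54 - 4*¼) - 112) = 42540/(210*(-54 - 1) - 112) = 42540/(210*(-55) - 112) = 42540/(-11550 - 112) = 42540/(-11662) = 42540*(-1/11662) = -21270/5831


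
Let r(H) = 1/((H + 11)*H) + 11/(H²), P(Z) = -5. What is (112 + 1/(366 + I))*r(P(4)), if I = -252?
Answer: 778909/17100 ≈ 45.550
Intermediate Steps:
r(H) = 11/H² + 1/(H*(11 + H)) (r(H) = 1/((11 + H)*H) + 11/H² = 1/(H*(11 + H)) + 11/H² = 11/H² + 1/(H*(11 + H)))
(112 + 1/(366 + I))*r(P(4)) = (112 + 1/(366 - 252))*((121 + 12*(-5))/((-5)²*(11 - 5))) = (112 + 1/114)*((1/25)*(121 - 60)/6) = (112 + 1/114)*((1/25)*(⅙)*61) = (12769/114)*(61/150) = 778909/17100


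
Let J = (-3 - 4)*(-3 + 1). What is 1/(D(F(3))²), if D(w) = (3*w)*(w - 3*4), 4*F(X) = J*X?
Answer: 16/35721 ≈ 0.00044792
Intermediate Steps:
J = 14 (J = -7*(-2) = 14)
F(X) = 7*X/2 (F(X) = (14*X)/4 = 7*X/2)
D(w) = 3*w*(-12 + w) (D(w) = (3*w)*(w - 12) = (3*w)*(-12 + w) = 3*w*(-12 + w))
1/(D(F(3))²) = 1/((3*((7/2)*3)*(-12 + (7/2)*3))²) = 1/((3*(21/2)*(-12 + 21/2))²) = 1/((3*(21/2)*(-3/2))²) = 1/((-189/4)²) = 1/(35721/16) = 16/35721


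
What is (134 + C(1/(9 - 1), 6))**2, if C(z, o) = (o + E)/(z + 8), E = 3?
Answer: 77123524/4225 ≈ 18254.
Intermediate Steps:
C(z, o) = (3 + o)/(8 + z) (C(z, o) = (o + 3)/(z + 8) = (3 + o)/(8 + z))
(134 + C(1/(9 - 1), 6))**2 = (134 + (3 + 6)/(8 + 1/(9 - 1)))**2 = (134 + 9/(8 + 1/8))**2 = (134 + 9/(65/8))**2 = (134 + (8/65)*9)**2 = (134 + 72/65)**2 = (8782/65)**2 = 77123524/4225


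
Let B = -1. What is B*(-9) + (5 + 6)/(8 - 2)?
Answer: 65/6 ≈ 10.833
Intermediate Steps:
B*(-9) + (5 + 6)/(8 - 2) = -1*(-9) + (5 + 6)/(8 - 2) = 9 + 11/6 = 65/6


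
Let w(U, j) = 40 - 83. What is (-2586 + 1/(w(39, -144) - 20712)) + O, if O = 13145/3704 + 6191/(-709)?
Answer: -141233613239161/54505452680 ≈ -2591.2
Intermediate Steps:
w(U, j) = -43
O = -13611659/2626136 (O = 13145*(1/3704) + 6191*(-1/709) = 13145/3704 - 6191/709 = -13611659/2626136 ≈ -5.1832)
(-2586 + 1/(w(39, -144) - 20712)) + O = (-2586 + 1/(-43 - 20712)) - 13611659/2626136 = (-2586 + 1/(-20755)) - 13611659/2626136 = (-2586 - 1/20755) - 13611659/2626136 = -53672431/20755 - 13611659/2626136 = -141233613239161/54505452680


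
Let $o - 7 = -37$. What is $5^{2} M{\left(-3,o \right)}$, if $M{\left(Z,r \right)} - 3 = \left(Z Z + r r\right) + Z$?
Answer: $22725$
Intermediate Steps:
$o = -30$ ($o = 7 - 37 = -30$)
$M{\left(Z,r \right)} = 3 + Z + Z^{2} + r^{2}$ ($M{\left(Z,r \right)} = 3 + \left(\left(Z Z + r r\right) + Z\right) = 3 + \left(\left(Z^{2} + r^{2}\right) + Z\right) = 3 + \left(Z + Z^{2} + r^{2}\right) = 3 + Z + Z^{2} + r^{2}$)
$5^{2} M{\left(-3,o \right)} = 5^{2} \left(3 - 3 + \left(-3\right)^{2} + \left(-30\right)^{2}\right) = 25 \left(3 - 3 + 9 + 900\right) = 25 \cdot 909 = 22725$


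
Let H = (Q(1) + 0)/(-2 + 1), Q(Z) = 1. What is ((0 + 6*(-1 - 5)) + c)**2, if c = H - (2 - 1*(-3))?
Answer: 1764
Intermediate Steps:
H = -1 (H = (1 + 0)/(-2 + 1) = 1/(-1) = 1*(-1) = -1)
c = -6 (c = -1 - (2 - 1*(-3)) = -1 - (2 + 3) = -1 - 1*5 = -1 - 5 = -6)
((0 + 6*(-1 - 5)) + c)**2 = ((0 + 6*(-1 - 5)) - 6)**2 = ((0 + 6*(-6)) - 6)**2 = ((0 - 36) - 6)**2 = (-36 - 6)**2 = (-42)**2 = 1764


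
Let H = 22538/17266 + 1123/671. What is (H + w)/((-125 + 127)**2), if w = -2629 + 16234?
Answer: 78827524873/23170972 ≈ 3402.0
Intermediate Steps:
w = 13605
H = 17256358/5792743 (H = 22538*(1/17266) + 1123*(1/671) = 11269/8633 + 1123/671 = 17256358/5792743 ≈ 2.9790)
(H + w)/((-125 + 127)**2) = (17256358/5792743 + 13605)/((-125 + 127)**2) = 78827524873/(5792743*(2**2)) = (78827524873/5792743)/4 = (78827524873/5792743)*(1/4) = 78827524873/23170972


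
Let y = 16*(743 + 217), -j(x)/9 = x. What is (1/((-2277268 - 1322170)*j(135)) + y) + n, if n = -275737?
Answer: -1138711204773089/4373317170 ≈ -2.6038e+5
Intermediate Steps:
j(x) = -9*x
y = 15360 (y = 16*960 = 15360)
(1/((-2277268 - 1322170)*j(135)) + y) + n = (1/((-2277268 - 1322170)*((-9*135))) + 15360) - 275737 = (1/(-3599438*(-1215)) + 15360) - 275737 = (-1/3599438*(-1/1215) + 15360) - 275737 = (1/4373317170 + 15360) - 275737 = 67174151731201/4373317170 - 275737 = -1138711204773089/4373317170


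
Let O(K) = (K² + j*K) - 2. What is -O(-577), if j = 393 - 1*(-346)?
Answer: 93476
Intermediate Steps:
j = 739 (j = 393 + 346 = 739)
O(K) = -2 + K² + 739*K (O(K) = (K² + 739*K) - 2 = -2 + K² + 739*K)
-O(-577) = -(-2 + (-577)² + 739*(-577)) = -(-2 + 332929 - 426403) = -1*(-93476) = 93476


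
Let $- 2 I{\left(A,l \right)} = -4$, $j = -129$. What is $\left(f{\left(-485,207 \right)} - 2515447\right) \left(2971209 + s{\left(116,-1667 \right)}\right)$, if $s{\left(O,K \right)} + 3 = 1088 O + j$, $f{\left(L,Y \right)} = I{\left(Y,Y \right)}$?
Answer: $-7791050066825$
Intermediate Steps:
$I{\left(A,l \right)} = 2$ ($I{\left(A,l \right)} = \left(- \frac{1}{2}\right) \left(-4\right) = 2$)
$f{\left(L,Y \right)} = 2$
$s{\left(O,K \right)} = -132 + 1088 O$ ($s{\left(O,K \right)} = -3 + \left(1088 O - 129\right) = -3 + \left(-129 + 1088 O\right) = -132 + 1088 O$)
$\left(f{\left(-485,207 \right)} - 2515447\right) \left(2971209 + s{\left(116,-1667 \right)}\right) = \left(2 - 2515447\right) \left(2971209 + \left(-132 + 1088 \cdot 116\right)\right) = - 2515445 \left(2971209 + \left(-132 + 126208\right)\right) = - 2515445 \left(2971209 + 126076\right) = \left(-2515445\right) 3097285 = -7791050066825$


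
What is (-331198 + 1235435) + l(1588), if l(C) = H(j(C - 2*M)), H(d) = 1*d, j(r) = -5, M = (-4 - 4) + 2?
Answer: 904232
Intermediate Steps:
M = -6 (M = -8 + 2 = -6)
H(d) = d
l(C) = -5
(-331198 + 1235435) + l(1588) = (-331198 + 1235435) - 5 = 904237 - 5 = 904232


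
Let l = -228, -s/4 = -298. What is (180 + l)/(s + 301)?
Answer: -48/1493 ≈ -0.032150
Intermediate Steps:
s = 1192 (s = -4*(-298) = 1192)
(180 + l)/(s + 301) = (180 - 228)/(1192 + 301) = -48/1493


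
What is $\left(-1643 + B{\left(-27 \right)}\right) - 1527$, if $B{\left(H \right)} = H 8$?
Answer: $-3386$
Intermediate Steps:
$B{\left(H \right)} = 8 H$
$\left(-1643 + B{\left(-27 \right)}\right) - 1527 = \left(-1643 + 8 \left(-27\right)\right) - 1527 = \left(-1643 - 216\right) - 1527 = -1859 - 1527 = -3386$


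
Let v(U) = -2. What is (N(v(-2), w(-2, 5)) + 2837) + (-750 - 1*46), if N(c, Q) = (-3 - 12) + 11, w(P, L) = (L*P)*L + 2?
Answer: 2037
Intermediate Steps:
w(P, L) = 2 + P*L² (w(P, L) = P*L² + 2 = 2 + P*L²)
N(c, Q) = -4 (N(c, Q) = -15 + 11 = -4)
(N(v(-2), w(-2, 5)) + 2837) + (-750 - 1*46) = (-4 + 2837) + (-750 - 1*46) = 2833 + (-750 - 46) = 2833 - 796 = 2037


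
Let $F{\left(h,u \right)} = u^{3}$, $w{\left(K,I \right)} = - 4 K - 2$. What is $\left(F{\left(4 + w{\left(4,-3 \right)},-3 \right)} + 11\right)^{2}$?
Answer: $256$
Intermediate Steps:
$w{\left(K,I \right)} = -2 - 4 K$
$\left(F{\left(4 + w{\left(4,-3 \right)},-3 \right)} + 11\right)^{2} = \left(\left(-3\right)^{3} + 11\right)^{2} = \left(-27 + 11\right)^{2} = \left(-16\right)^{2} = 256$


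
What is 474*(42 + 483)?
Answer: 248850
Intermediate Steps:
474*(42 + 483) = 474*525 = 248850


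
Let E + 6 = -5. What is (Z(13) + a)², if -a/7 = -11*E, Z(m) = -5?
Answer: 725904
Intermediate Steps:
E = -11 (E = -6 - 5 = -11)
a = -847 (a = -(-77)*(-11) = -7*121 = -847)
(Z(13) + a)² = (-5 - 847)² = (-852)² = 725904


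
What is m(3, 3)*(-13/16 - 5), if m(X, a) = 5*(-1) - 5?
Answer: 465/8 ≈ 58.125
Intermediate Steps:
m(X, a) = -10 (m(X, a) = -5 - 5 = -10)
m(3, 3)*(-13/16 - 5) = -10*(-13/16 - 5) = -10*(-93/16) = 465/8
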